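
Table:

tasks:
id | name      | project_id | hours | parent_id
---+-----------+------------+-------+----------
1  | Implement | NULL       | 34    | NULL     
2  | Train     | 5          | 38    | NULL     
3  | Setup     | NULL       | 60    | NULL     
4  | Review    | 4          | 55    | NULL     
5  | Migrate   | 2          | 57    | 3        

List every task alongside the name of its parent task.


This is a self-join: tasks is joined to a second copy of itself, matching each row's parent_id to another row's id. Use LEFT JOIN so rows with parent_id=NULL are kept.
  - task 1 (Implement): parent_id=NULL -> NULL
  - task 2 (Train): parent_id=NULL -> NULL
  - task 3 (Setup): parent_id=NULL -> NULL
  - task 4 (Review): parent_id=NULL -> NULL
  - task 5 (Migrate): parent_id=3 -> Setup

SQL:
SELECT a.name AS item, b.name AS parent
FROM tasks a
LEFT JOIN tasks b ON a.parent_id = b.id

Result:
item      | parent
----------+-------
Implement | NULL  
Train     | NULL  
Setup     | NULL  
Review    | NULL  
Migrate   | Setup 


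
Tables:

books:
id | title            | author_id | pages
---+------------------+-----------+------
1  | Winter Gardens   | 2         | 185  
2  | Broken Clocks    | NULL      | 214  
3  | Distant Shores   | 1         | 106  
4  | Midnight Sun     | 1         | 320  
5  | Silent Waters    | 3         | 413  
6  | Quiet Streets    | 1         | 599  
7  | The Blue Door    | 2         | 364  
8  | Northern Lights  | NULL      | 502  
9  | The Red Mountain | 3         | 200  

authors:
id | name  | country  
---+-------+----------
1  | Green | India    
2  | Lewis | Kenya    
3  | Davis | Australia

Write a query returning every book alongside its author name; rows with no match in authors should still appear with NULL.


LEFT JOIN keeps every row from books (the left table); where author_id has no match in authors, the author columns become NULL. Walk through each book:
  - book 1 (Winter Gardens): author_id=2 -> matches Lewis
  - book 2 (Broken Clocks): author_id=NULL, no match -> kept with NULL
  - book 3 (Distant Shores): author_id=1 -> matches Green
  - book 4 (Midnight Sun): author_id=1 -> matches Green
  - book 5 (Silent Waters): author_id=3 -> matches Davis
  - book 6 (Quiet Streets): author_id=1 -> matches Green
  - book 7 (The Blue Door): author_id=2 -> matches Lewis
  - book 8 (Northern Lights): author_id=NULL, no match -> kept with NULL
  - book 9 (The Red Mountain): author_id=3 -> matches Davis
All 9 rows appear; 2 have NULL author.

SQL:
SELECT a.title, b.name AS author
FROM books a
LEFT JOIN authors b ON a.author_id = b.id

Result:
title            | author
-----------------+-------
Winter Gardens   | Lewis 
Broken Clocks    | NULL  
Distant Shores   | Green 
Midnight Sun     | Green 
Silent Waters    | Davis 
Quiet Streets    | Green 
The Blue Door    | Lewis 
Northern Lights  | NULL  
The Red Mountain | Davis 


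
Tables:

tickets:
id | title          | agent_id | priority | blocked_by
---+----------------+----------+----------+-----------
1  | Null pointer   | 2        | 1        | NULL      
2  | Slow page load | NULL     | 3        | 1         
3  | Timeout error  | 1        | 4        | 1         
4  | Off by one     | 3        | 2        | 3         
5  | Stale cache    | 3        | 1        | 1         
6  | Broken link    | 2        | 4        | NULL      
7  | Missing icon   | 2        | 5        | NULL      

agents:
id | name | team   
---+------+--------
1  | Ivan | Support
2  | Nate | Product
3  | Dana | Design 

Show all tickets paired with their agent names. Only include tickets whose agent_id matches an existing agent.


INNER JOIN keeps only tickets rows whose agent_id matches an id in agents. Walk through each ticket:
  - ticket 1 (Null pointer): agent_id=2 -> matches Nate
  - ticket 2 (Slow page load): agent_id=NULL, no match -> dropped
  - ticket 3 (Timeout error): agent_id=1 -> matches Ivan
  - ticket 4 (Off by one): agent_id=3 -> matches Dana
  - ticket 5 (Stale cache): agent_id=3 -> matches Dana
  - ticket 6 (Broken link): agent_id=2 -> matches Nate
  - ticket 7 (Missing icon): agent_id=2 -> matches Nate
So 1 of 7 rows is dropped.

SQL:
SELECT a.title, b.name AS agent
FROM tickets a
INNER JOIN agents b ON a.agent_id = b.id

Result:
title         | agent
--------------+------
Null pointer  | Nate 
Timeout error | Ivan 
Off by one    | Dana 
Stale cache   | Dana 
Broken link   | Nate 
Missing icon  | Nate 


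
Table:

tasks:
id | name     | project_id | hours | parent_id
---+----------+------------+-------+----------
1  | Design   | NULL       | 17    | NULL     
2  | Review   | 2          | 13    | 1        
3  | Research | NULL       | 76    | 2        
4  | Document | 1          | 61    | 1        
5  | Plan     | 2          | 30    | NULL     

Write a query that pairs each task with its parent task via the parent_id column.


This is a self-join: tasks is joined to a second copy of itself, matching each row's parent_id to another row's id. Use LEFT JOIN so rows with parent_id=NULL are kept.
  - task 1 (Design): parent_id=NULL -> NULL
  - task 2 (Review): parent_id=1 -> Design
  - task 3 (Research): parent_id=2 -> Review
  - task 4 (Document): parent_id=1 -> Design
  - task 5 (Plan): parent_id=NULL -> NULL

SQL:
SELECT a.name AS item, b.name AS parent
FROM tasks a
LEFT JOIN tasks b ON a.parent_id = b.id

Result:
item     | parent
---------+-------
Design   | NULL  
Review   | Design
Research | Review
Document | Design
Plan     | NULL  


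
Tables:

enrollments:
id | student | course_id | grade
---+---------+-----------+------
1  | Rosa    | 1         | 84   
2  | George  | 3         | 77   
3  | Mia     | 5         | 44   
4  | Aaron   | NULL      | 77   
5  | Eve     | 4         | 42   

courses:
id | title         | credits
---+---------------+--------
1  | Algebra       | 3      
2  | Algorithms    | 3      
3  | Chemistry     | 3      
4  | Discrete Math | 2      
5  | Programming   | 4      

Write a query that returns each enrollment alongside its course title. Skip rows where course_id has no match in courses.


INNER JOIN keeps only enrollments rows whose course_id matches an id in courses. Walk through each enrollment:
  - enrollment 1 (Rosa): course_id=1 -> matches Algebra
  - enrollment 2 (George): course_id=3 -> matches Chemistry
  - enrollment 3 (Mia): course_id=5 -> matches Programming
  - enrollment 4 (Aaron): course_id=NULL, no match -> dropped
  - enrollment 5 (Eve): course_id=4 -> matches Discrete Math
So 1 of 5 rows is dropped.

SQL:
SELECT a.student, b.title AS course
FROM enrollments a
INNER JOIN courses b ON a.course_id = b.id

Result:
student | course       
--------+--------------
Rosa    | Algebra      
George  | Chemistry    
Mia     | Programming  
Eve     | Discrete Math


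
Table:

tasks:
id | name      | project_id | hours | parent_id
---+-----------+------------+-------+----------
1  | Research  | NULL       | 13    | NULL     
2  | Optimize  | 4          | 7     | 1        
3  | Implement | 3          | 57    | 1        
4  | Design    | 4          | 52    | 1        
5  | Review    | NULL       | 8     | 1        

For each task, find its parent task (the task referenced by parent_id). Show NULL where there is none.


This is a self-join: tasks is joined to a second copy of itself, matching each row's parent_id to another row's id. Use LEFT JOIN so rows with parent_id=NULL are kept.
  - task 1 (Research): parent_id=NULL -> NULL
  - task 2 (Optimize): parent_id=1 -> Research
  - task 3 (Implement): parent_id=1 -> Research
  - task 4 (Design): parent_id=1 -> Research
  - task 5 (Review): parent_id=1 -> Research

SQL:
SELECT a.name AS item, b.name AS parent
FROM tasks a
LEFT JOIN tasks b ON a.parent_id = b.id

Result:
item      | parent  
----------+---------
Research  | NULL    
Optimize  | Research
Implement | Research
Design    | Research
Review    | Research


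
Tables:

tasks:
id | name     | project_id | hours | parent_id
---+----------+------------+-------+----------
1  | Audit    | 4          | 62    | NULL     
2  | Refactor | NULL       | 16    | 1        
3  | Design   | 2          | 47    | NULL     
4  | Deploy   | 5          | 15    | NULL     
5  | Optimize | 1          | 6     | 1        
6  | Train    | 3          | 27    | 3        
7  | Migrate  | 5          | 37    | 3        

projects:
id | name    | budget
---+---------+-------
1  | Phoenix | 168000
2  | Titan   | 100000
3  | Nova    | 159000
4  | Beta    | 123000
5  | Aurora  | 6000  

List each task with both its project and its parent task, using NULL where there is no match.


Two LEFT JOINs from the same base table tasks: one to projects via project_id, one to tasks itself via parent_id. Both are LEFT so every task is preserved.
Match against projects:
  - task 1 (Audit): project_id=4 -> matches Beta
  - task 2 (Refactor): project_id=NULL, no match -> kept with NULL
  - task 3 (Design): project_id=2 -> matches Titan
  - task 4 (Deploy): project_id=5 -> matches Aurora
  - task 5 (Optimize): project_id=1 -> matches Phoenix
  - task 6 (Train): project_id=3 -> matches Nova
  - task 7 (Migrate): project_id=5 -> matches Aurora
Match against tasks (self):
  - task 1 (Audit): parent_id=NULL -> NULL
  - task 2 (Refactor): parent_id=1 -> Audit
  - task 3 (Design): parent_id=NULL -> NULL
  - task 4 (Deploy): parent_id=NULL -> NULL
  - task 5 (Optimize): parent_id=1 -> Audit
  - task 6 (Train): parent_id=3 -> Design
  - task 7 (Migrate): parent_id=3 -> Design

SQL:
SELECT a.name, b.name AS project, c.name AS parent
FROM tasks a
LEFT JOIN projects b ON a.project_id = b.id
LEFT JOIN tasks c ON a.parent_id = c.id

Result:
name     | project | parent
---------+---------+-------
Audit    | Beta    | NULL  
Refactor | NULL    | Audit 
Design   | Titan   | NULL  
Deploy   | Aurora  | NULL  
Optimize | Phoenix | Audit 
Train    | Nova    | Design
Migrate  | Aurora  | Design


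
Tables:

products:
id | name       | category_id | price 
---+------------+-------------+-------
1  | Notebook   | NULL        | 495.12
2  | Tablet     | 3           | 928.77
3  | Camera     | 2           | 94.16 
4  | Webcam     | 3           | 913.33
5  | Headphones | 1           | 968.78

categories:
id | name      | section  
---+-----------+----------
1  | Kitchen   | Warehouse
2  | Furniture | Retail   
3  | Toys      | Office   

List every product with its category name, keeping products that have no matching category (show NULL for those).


LEFT JOIN keeps every row from products (the left table); where category_id has no match in categories, the category columns become NULL. Walk through each product:
  - product 1 (Notebook): category_id=NULL, no match -> kept with NULL
  - product 2 (Tablet): category_id=3 -> matches Toys
  - product 3 (Camera): category_id=2 -> matches Furniture
  - product 4 (Webcam): category_id=3 -> matches Toys
  - product 5 (Headphones): category_id=1 -> matches Kitchen
All 5 rows appear; 1 has NULL category.

SQL:
SELECT a.name, b.name AS category
FROM products a
LEFT JOIN categories b ON a.category_id = b.id

Result:
name       | category 
-----------+----------
Notebook   | NULL     
Tablet     | Toys     
Camera     | Furniture
Webcam     | Toys     
Headphones | Kitchen  


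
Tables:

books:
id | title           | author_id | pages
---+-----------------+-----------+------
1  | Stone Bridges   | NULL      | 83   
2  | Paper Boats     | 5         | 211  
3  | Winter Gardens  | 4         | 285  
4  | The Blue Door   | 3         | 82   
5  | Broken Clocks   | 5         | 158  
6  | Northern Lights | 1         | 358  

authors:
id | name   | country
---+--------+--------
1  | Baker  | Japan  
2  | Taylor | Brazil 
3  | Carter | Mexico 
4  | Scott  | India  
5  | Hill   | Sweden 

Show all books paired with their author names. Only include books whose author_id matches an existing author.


INNER JOIN keeps only books rows whose author_id matches an id in authors. Walk through each book:
  - book 1 (Stone Bridges): author_id=NULL, no match -> dropped
  - book 2 (Paper Boats): author_id=5 -> matches Hill
  - book 3 (Winter Gardens): author_id=4 -> matches Scott
  - book 4 (The Blue Door): author_id=3 -> matches Carter
  - book 5 (Broken Clocks): author_id=5 -> matches Hill
  - book 6 (Northern Lights): author_id=1 -> matches Baker
So 1 of 6 rows is dropped.

SQL:
SELECT a.title, b.name AS author
FROM books a
INNER JOIN authors b ON a.author_id = b.id

Result:
title           | author
----------------+-------
Paper Boats     | Hill  
Winter Gardens  | Scott 
The Blue Door   | Carter
Broken Clocks   | Hill  
Northern Lights | Baker 


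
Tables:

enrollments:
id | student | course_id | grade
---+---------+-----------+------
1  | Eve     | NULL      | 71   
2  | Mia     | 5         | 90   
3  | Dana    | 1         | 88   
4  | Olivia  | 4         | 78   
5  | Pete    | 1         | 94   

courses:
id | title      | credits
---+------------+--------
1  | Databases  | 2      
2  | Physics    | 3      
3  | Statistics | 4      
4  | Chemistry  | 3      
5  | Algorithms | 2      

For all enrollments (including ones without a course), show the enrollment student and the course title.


LEFT JOIN keeps every row from enrollments (the left table); where course_id has no match in courses, the course columns become NULL. Walk through each enrollment:
  - enrollment 1 (Eve): course_id=NULL, no match -> kept with NULL
  - enrollment 2 (Mia): course_id=5 -> matches Algorithms
  - enrollment 3 (Dana): course_id=1 -> matches Databases
  - enrollment 4 (Olivia): course_id=4 -> matches Chemistry
  - enrollment 5 (Pete): course_id=1 -> matches Databases
All 5 rows appear; 1 has NULL course.

SQL:
SELECT a.student, b.title AS course
FROM enrollments a
LEFT JOIN courses b ON a.course_id = b.id

Result:
student | course    
--------+-----------
Eve     | NULL      
Mia     | Algorithms
Dana    | Databases 
Olivia  | Chemistry 
Pete    | Databases 


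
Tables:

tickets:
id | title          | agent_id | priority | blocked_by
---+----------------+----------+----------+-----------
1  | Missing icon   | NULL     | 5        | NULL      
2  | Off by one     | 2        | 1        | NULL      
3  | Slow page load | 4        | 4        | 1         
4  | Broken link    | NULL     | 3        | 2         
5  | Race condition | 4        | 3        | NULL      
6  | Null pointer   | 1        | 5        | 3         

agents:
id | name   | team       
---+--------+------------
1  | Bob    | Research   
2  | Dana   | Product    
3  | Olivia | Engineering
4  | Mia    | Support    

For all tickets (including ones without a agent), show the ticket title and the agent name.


LEFT JOIN keeps every row from tickets (the left table); where agent_id has no match in agents, the agent columns become NULL. Walk through each ticket:
  - ticket 1 (Missing icon): agent_id=NULL, no match -> kept with NULL
  - ticket 2 (Off by one): agent_id=2 -> matches Dana
  - ticket 3 (Slow page load): agent_id=4 -> matches Mia
  - ticket 4 (Broken link): agent_id=NULL, no match -> kept with NULL
  - ticket 5 (Race condition): agent_id=4 -> matches Mia
  - ticket 6 (Null pointer): agent_id=1 -> matches Bob
All 6 rows appear; 2 have NULL agent.

SQL:
SELECT a.title, b.name AS agent
FROM tickets a
LEFT JOIN agents b ON a.agent_id = b.id

Result:
title          | agent
---------------+------
Missing icon   | NULL 
Off by one     | Dana 
Slow page load | Mia  
Broken link    | NULL 
Race condition | Mia  
Null pointer   | Bob  


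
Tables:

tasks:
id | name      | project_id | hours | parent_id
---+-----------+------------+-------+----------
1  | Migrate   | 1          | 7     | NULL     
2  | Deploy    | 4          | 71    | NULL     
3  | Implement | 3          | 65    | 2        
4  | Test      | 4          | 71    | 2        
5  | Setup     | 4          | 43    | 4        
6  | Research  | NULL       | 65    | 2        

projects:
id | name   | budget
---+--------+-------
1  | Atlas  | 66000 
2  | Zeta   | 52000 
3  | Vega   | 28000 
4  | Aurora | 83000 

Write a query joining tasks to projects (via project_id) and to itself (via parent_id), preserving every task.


Two LEFT JOINs from the same base table tasks: one to projects via project_id, one to tasks itself via parent_id. Both are LEFT so every task is preserved.
Match against projects:
  - task 1 (Migrate): project_id=1 -> matches Atlas
  - task 2 (Deploy): project_id=4 -> matches Aurora
  - task 3 (Implement): project_id=3 -> matches Vega
  - task 4 (Test): project_id=4 -> matches Aurora
  - task 5 (Setup): project_id=4 -> matches Aurora
  - task 6 (Research): project_id=NULL, no match -> kept with NULL
Match against tasks (self):
  - task 1 (Migrate): parent_id=NULL -> NULL
  - task 2 (Deploy): parent_id=NULL -> NULL
  - task 3 (Implement): parent_id=2 -> Deploy
  - task 4 (Test): parent_id=2 -> Deploy
  - task 5 (Setup): parent_id=4 -> Test
  - task 6 (Research): parent_id=2 -> Deploy

SQL:
SELECT a.name, b.name AS project, c.name AS parent
FROM tasks a
LEFT JOIN projects b ON a.project_id = b.id
LEFT JOIN tasks c ON a.parent_id = c.id

Result:
name      | project | parent
----------+---------+-------
Migrate   | Atlas   | NULL  
Deploy    | Aurora  | NULL  
Implement | Vega    | Deploy
Test      | Aurora  | Deploy
Setup     | Aurora  | Test  
Research  | NULL    | Deploy


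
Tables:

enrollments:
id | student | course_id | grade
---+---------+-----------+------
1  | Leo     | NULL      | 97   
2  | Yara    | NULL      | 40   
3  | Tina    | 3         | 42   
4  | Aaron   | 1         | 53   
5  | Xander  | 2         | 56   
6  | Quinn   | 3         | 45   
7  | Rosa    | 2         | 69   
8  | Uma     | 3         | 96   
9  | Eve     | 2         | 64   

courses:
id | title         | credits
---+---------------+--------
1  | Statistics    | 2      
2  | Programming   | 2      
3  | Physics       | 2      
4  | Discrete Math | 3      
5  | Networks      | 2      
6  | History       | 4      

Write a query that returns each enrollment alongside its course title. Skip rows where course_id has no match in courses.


INNER JOIN keeps only enrollments rows whose course_id matches an id in courses. Walk through each enrollment:
  - enrollment 1 (Leo): course_id=NULL, no match -> dropped
  - enrollment 2 (Yara): course_id=NULL, no match -> dropped
  - enrollment 3 (Tina): course_id=3 -> matches Physics
  - enrollment 4 (Aaron): course_id=1 -> matches Statistics
  - enrollment 5 (Xander): course_id=2 -> matches Programming
  - enrollment 6 (Quinn): course_id=3 -> matches Physics
  - enrollment 7 (Rosa): course_id=2 -> matches Programming
  - enrollment 8 (Uma): course_id=3 -> matches Physics
  - enrollment 9 (Eve): course_id=2 -> matches Programming
So 2 of 9 rows are dropped.

SQL:
SELECT a.student, b.title AS course
FROM enrollments a
INNER JOIN courses b ON a.course_id = b.id

Result:
student | course     
--------+------------
Tina    | Physics    
Aaron   | Statistics 
Xander  | Programming
Quinn   | Physics    
Rosa    | Programming
Uma     | Physics    
Eve     | Programming


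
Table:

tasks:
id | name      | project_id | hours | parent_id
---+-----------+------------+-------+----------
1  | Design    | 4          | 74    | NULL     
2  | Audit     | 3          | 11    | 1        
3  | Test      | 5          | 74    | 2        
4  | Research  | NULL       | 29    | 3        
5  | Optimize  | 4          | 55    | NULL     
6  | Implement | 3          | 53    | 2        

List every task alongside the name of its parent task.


This is a self-join: tasks is joined to a second copy of itself, matching each row's parent_id to another row's id. Use LEFT JOIN so rows with parent_id=NULL are kept.
  - task 1 (Design): parent_id=NULL -> NULL
  - task 2 (Audit): parent_id=1 -> Design
  - task 3 (Test): parent_id=2 -> Audit
  - task 4 (Research): parent_id=3 -> Test
  - task 5 (Optimize): parent_id=NULL -> NULL
  - task 6 (Implement): parent_id=2 -> Audit

SQL:
SELECT a.name AS item, b.name AS parent
FROM tasks a
LEFT JOIN tasks b ON a.parent_id = b.id

Result:
item      | parent
----------+-------
Design    | NULL  
Audit     | Design
Test      | Audit 
Research  | Test  
Optimize  | NULL  
Implement | Audit 


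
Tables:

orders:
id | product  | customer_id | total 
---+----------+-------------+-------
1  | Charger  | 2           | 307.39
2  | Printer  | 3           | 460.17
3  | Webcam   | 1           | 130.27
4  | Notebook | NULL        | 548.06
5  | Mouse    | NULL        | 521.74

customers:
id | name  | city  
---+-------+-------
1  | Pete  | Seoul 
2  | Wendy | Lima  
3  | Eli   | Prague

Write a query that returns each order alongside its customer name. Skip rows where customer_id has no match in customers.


INNER JOIN keeps only orders rows whose customer_id matches an id in customers. Walk through each order:
  - order 1 (Charger): customer_id=2 -> matches Wendy
  - order 2 (Printer): customer_id=3 -> matches Eli
  - order 3 (Webcam): customer_id=1 -> matches Pete
  - order 4 (Notebook): customer_id=NULL, no match -> dropped
  - order 5 (Mouse): customer_id=NULL, no match -> dropped
So 2 of 5 rows are dropped.

SQL:
SELECT a.product, b.name AS customer
FROM orders a
INNER JOIN customers b ON a.customer_id = b.id

Result:
product | customer
--------+---------
Charger | Wendy   
Printer | Eli     
Webcam  | Pete    


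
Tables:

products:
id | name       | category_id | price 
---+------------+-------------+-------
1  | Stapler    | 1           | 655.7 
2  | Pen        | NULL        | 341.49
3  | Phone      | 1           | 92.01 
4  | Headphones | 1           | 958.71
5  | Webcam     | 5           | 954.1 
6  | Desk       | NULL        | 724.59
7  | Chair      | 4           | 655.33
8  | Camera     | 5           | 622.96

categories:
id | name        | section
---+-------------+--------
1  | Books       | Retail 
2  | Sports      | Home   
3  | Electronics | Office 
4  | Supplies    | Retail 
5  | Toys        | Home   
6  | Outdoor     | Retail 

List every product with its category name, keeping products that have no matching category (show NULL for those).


LEFT JOIN keeps every row from products (the left table); where category_id has no match in categories, the category columns become NULL. Walk through each product:
  - product 1 (Stapler): category_id=1 -> matches Books
  - product 2 (Pen): category_id=NULL, no match -> kept with NULL
  - product 3 (Phone): category_id=1 -> matches Books
  - product 4 (Headphones): category_id=1 -> matches Books
  - product 5 (Webcam): category_id=5 -> matches Toys
  - product 6 (Desk): category_id=NULL, no match -> kept with NULL
  - product 7 (Chair): category_id=4 -> matches Supplies
  - product 8 (Camera): category_id=5 -> matches Toys
All 8 rows appear; 2 have NULL category.

SQL:
SELECT a.name, b.name AS category
FROM products a
LEFT JOIN categories b ON a.category_id = b.id

Result:
name       | category
-----------+---------
Stapler    | Books   
Pen        | NULL    
Phone      | Books   
Headphones | Books   
Webcam     | Toys    
Desk       | NULL    
Chair      | Supplies
Camera     | Toys    


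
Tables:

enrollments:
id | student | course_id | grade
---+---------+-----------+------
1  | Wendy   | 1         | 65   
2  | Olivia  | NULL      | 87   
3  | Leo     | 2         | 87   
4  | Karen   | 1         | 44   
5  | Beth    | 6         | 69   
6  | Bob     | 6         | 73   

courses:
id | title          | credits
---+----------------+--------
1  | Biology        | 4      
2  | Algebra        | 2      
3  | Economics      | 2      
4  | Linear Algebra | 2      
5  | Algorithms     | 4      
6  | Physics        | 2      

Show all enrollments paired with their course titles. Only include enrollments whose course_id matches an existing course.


INNER JOIN keeps only enrollments rows whose course_id matches an id in courses. Walk through each enrollment:
  - enrollment 1 (Wendy): course_id=1 -> matches Biology
  - enrollment 2 (Olivia): course_id=NULL, no match -> dropped
  - enrollment 3 (Leo): course_id=2 -> matches Algebra
  - enrollment 4 (Karen): course_id=1 -> matches Biology
  - enrollment 5 (Beth): course_id=6 -> matches Physics
  - enrollment 6 (Bob): course_id=6 -> matches Physics
So 1 of 6 rows is dropped.

SQL:
SELECT a.student, b.title AS course
FROM enrollments a
INNER JOIN courses b ON a.course_id = b.id

Result:
student | course 
--------+--------
Wendy   | Biology
Leo     | Algebra
Karen   | Biology
Beth    | Physics
Bob     | Physics


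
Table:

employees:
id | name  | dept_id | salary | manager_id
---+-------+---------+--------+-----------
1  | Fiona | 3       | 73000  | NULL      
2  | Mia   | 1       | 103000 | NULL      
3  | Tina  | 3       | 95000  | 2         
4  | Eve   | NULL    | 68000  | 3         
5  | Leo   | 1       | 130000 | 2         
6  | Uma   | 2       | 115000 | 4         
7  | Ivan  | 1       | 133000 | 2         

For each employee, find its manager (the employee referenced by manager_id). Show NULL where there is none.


This is a self-join: employees is joined to a second copy of itself, matching each row's manager_id to another row's id. Use LEFT JOIN so rows with manager_id=NULL are kept.
  - employee 1 (Fiona): manager_id=NULL -> NULL
  - employee 2 (Mia): manager_id=NULL -> NULL
  - employee 3 (Tina): manager_id=2 -> Mia
  - employee 4 (Eve): manager_id=3 -> Tina
  - employee 5 (Leo): manager_id=2 -> Mia
  - employee 6 (Uma): manager_id=4 -> Eve
  - employee 7 (Ivan): manager_id=2 -> Mia

SQL:
SELECT a.name AS item, b.name AS manager
FROM employees a
LEFT JOIN employees b ON a.manager_id = b.id

Result:
item  | manager
------+--------
Fiona | NULL   
Mia   | NULL   
Tina  | Mia    
Eve   | Tina   
Leo   | Mia    
Uma   | Eve    
Ivan  | Mia    


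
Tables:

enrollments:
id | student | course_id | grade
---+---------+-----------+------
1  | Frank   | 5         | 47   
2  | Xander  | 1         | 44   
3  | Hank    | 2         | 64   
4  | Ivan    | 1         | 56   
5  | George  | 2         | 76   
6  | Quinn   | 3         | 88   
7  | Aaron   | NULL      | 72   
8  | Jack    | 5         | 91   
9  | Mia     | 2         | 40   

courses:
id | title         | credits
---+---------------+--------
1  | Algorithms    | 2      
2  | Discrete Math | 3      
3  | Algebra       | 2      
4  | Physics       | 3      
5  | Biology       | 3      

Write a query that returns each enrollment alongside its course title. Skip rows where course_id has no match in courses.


INNER JOIN keeps only enrollments rows whose course_id matches an id in courses. Walk through each enrollment:
  - enrollment 1 (Frank): course_id=5 -> matches Biology
  - enrollment 2 (Xander): course_id=1 -> matches Algorithms
  - enrollment 3 (Hank): course_id=2 -> matches Discrete Math
  - enrollment 4 (Ivan): course_id=1 -> matches Algorithms
  - enrollment 5 (George): course_id=2 -> matches Discrete Math
  - enrollment 6 (Quinn): course_id=3 -> matches Algebra
  - enrollment 7 (Aaron): course_id=NULL, no match -> dropped
  - enrollment 8 (Jack): course_id=5 -> matches Biology
  - enrollment 9 (Mia): course_id=2 -> matches Discrete Math
So 1 of 9 rows is dropped.

SQL:
SELECT a.student, b.title AS course
FROM enrollments a
INNER JOIN courses b ON a.course_id = b.id

Result:
student | course       
--------+--------------
Frank   | Biology      
Xander  | Algorithms   
Hank    | Discrete Math
Ivan    | Algorithms   
George  | Discrete Math
Quinn   | Algebra      
Jack    | Biology      
Mia     | Discrete Math


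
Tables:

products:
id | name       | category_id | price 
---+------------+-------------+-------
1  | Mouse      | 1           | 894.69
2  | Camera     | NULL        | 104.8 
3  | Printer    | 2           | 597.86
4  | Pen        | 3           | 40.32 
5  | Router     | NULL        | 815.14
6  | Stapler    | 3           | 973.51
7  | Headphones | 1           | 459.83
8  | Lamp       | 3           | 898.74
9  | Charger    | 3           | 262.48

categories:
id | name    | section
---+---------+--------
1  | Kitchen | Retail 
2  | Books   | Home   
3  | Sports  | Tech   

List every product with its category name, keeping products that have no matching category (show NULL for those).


LEFT JOIN keeps every row from products (the left table); where category_id has no match in categories, the category columns become NULL. Walk through each product:
  - product 1 (Mouse): category_id=1 -> matches Kitchen
  - product 2 (Camera): category_id=NULL, no match -> kept with NULL
  - product 3 (Printer): category_id=2 -> matches Books
  - product 4 (Pen): category_id=3 -> matches Sports
  - product 5 (Router): category_id=NULL, no match -> kept with NULL
  - product 6 (Stapler): category_id=3 -> matches Sports
  - product 7 (Headphones): category_id=1 -> matches Kitchen
  - product 8 (Lamp): category_id=3 -> matches Sports
  - product 9 (Charger): category_id=3 -> matches Sports
All 9 rows appear; 2 have NULL category.

SQL:
SELECT a.name, b.name AS category
FROM products a
LEFT JOIN categories b ON a.category_id = b.id

Result:
name       | category
-----------+---------
Mouse      | Kitchen 
Camera     | NULL    
Printer    | Books   
Pen        | Sports  
Router     | NULL    
Stapler    | Sports  
Headphones | Kitchen 
Lamp       | Sports  
Charger    | Sports  


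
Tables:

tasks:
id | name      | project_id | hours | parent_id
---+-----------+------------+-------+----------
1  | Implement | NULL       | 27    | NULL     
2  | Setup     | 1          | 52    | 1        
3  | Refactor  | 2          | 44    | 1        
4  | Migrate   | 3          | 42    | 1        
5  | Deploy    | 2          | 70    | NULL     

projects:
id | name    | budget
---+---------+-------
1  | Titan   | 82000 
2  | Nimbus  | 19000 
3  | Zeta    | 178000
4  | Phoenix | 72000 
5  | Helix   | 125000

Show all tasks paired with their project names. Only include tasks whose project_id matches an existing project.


INNER JOIN keeps only tasks rows whose project_id matches an id in projects. Walk through each task:
  - task 1 (Implement): project_id=NULL, no match -> dropped
  - task 2 (Setup): project_id=1 -> matches Titan
  - task 3 (Refactor): project_id=2 -> matches Nimbus
  - task 4 (Migrate): project_id=3 -> matches Zeta
  - task 5 (Deploy): project_id=2 -> matches Nimbus
So 1 of 5 rows is dropped.

SQL:
SELECT a.name, b.name AS project
FROM tasks a
INNER JOIN projects b ON a.project_id = b.id

Result:
name     | project
---------+--------
Setup    | Titan  
Refactor | Nimbus 
Migrate  | Zeta   
Deploy   | Nimbus 


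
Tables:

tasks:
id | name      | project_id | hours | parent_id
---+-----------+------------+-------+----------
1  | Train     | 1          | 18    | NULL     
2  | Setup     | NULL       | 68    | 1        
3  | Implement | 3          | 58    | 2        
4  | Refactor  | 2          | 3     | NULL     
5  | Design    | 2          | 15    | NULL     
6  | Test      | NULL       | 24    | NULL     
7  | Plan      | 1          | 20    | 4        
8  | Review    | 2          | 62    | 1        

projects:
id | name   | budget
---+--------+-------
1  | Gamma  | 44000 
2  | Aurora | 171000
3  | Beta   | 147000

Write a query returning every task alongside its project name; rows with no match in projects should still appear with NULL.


LEFT JOIN keeps every row from tasks (the left table); where project_id has no match in projects, the project columns become NULL. Walk through each task:
  - task 1 (Train): project_id=1 -> matches Gamma
  - task 2 (Setup): project_id=NULL, no match -> kept with NULL
  - task 3 (Implement): project_id=3 -> matches Beta
  - task 4 (Refactor): project_id=2 -> matches Aurora
  - task 5 (Design): project_id=2 -> matches Aurora
  - task 6 (Test): project_id=NULL, no match -> kept with NULL
  - task 7 (Plan): project_id=1 -> matches Gamma
  - task 8 (Review): project_id=2 -> matches Aurora
All 8 rows appear; 2 have NULL project.

SQL:
SELECT a.name, b.name AS project
FROM tasks a
LEFT JOIN projects b ON a.project_id = b.id

Result:
name      | project
----------+--------
Train     | Gamma  
Setup     | NULL   
Implement | Beta   
Refactor  | Aurora 
Design    | Aurora 
Test      | NULL   
Plan      | Gamma  
Review    | Aurora 


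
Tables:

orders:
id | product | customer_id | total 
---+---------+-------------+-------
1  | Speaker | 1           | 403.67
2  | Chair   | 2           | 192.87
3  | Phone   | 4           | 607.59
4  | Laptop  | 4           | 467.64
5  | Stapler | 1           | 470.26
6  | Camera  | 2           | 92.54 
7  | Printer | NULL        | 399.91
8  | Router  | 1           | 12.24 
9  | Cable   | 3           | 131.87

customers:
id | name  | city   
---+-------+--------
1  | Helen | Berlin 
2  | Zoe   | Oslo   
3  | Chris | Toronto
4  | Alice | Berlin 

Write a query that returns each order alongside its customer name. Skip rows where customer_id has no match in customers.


INNER JOIN keeps only orders rows whose customer_id matches an id in customers. Walk through each order:
  - order 1 (Speaker): customer_id=1 -> matches Helen
  - order 2 (Chair): customer_id=2 -> matches Zoe
  - order 3 (Phone): customer_id=4 -> matches Alice
  - order 4 (Laptop): customer_id=4 -> matches Alice
  - order 5 (Stapler): customer_id=1 -> matches Helen
  - order 6 (Camera): customer_id=2 -> matches Zoe
  - order 7 (Printer): customer_id=NULL, no match -> dropped
  - order 8 (Router): customer_id=1 -> matches Helen
  - order 9 (Cable): customer_id=3 -> matches Chris
So 1 of 9 rows is dropped.

SQL:
SELECT a.product, b.name AS customer
FROM orders a
INNER JOIN customers b ON a.customer_id = b.id

Result:
product | customer
--------+---------
Speaker | Helen   
Chair   | Zoe     
Phone   | Alice   
Laptop  | Alice   
Stapler | Helen   
Camera  | Zoe     
Router  | Helen   
Cable   | Chris   


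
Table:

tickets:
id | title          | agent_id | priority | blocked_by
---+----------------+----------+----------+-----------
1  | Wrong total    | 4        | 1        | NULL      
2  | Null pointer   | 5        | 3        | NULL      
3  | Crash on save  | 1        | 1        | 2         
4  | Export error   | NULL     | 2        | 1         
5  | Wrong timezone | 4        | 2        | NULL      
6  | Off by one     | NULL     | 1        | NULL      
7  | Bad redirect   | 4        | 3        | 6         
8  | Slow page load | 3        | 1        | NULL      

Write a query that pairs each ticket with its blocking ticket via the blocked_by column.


This is a self-join: tickets is joined to a second copy of itself, matching each row's blocked_by to another row's id. Use LEFT JOIN so rows with blocked_by=NULL are kept.
  - ticket 1 (Wrong total): blocked_by=NULL -> NULL
  - ticket 2 (Null pointer): blocked_by=NULL -> NULL
  - ticket 3 (Crash on save): blocked_by=2 -> Null pointer
  - ticket 4 (Export error): blocked_by=1 -> Wrong total
  - ticket 5 (Wrong timezone): blocked_by=NULL -> NULL
  - ticket 6 (Off by one): blocked_by=NULL -> NULL
  - ticket 7 (Bad redirect): blocked_by=6 -> Off by one
  - ticket 8 (Slow page load): blocked_by=NULL -> NULL

SQL:
SELECT a.title AS item, b.title AS blocked_by
FROM tickets a
LEFT JOIN tickets b ON a.blocked_by = b.id

Result:
item           | blocked_by  
---------------+-------------
Wrong total    | NULL        
Null pointer   | NULL        
Crash on save  | Null pointer
Export error   | Wrong total 
Wrong timezone | NULL        
Off by one     | NULL        
Bad redirect   | Off by one  
Slow page load | NULL        


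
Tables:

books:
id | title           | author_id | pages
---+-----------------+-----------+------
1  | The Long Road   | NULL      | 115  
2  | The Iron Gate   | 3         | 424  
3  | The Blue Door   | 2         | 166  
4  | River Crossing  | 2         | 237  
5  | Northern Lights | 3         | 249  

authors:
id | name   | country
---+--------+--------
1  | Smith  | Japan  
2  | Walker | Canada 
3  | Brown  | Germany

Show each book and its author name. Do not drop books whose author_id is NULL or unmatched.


LEFT JOIN keeps every row from books (the left table); where author_id has no match in authors, the author columns become NULL. Walk through each book:
  - book 1 (The Long Road): author_id=NULL, no match -> kept with NULL
  - book 2 (The Iron Gate): author_id=3 -> matches Brown
  - book 3 (The Blue Door): author_id=2 -> matches Walker
  - book 4 (River Crossing): author_id=2 -> matches Walker
  - book 5 (Northern Lights): author_id=3 -> matches Brown
All 5 rows appear; 1 has NULL author.

SQL:
SELECT a.title, b.name AS author
FROM books a
LEFT JOIN authors b ON a.author_id = b.id

Result:
title           | author
----------------+-------
The Long Road   | NULL  
The Iron Gate   | Brown 
The Blue Door   | Walker
River Crossing  | Walker
Northern Lights | Brown 


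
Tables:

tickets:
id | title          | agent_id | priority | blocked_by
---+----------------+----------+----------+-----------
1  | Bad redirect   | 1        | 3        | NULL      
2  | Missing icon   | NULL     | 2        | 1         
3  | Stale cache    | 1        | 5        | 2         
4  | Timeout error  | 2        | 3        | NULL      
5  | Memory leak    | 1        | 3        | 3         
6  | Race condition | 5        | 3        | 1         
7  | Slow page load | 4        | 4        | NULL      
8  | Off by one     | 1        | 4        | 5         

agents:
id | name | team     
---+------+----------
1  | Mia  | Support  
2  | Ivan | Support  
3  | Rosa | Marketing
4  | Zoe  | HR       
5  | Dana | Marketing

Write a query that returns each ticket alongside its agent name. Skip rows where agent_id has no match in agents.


INNER JOIN keeps only tickets rows whose agent_id matches an id in agents. Walk through each ticket:
  - ticket 1 (Bad redirect): agent_id=1 -> matches Mia
  - ticket 2 (Missing icon): agent_id=NULL, no match -> dropped
  - ticket 3 (Stale cache): agent_id=1 -> matches Mia
  - ticket 4 (Timeout error): agent_id=2 -> matches Ivan
  - ticket 5 (Memory leak): agent_id=1 -> matches Mia
  - ticket 6 (Race condition): agent_id=5 -> matches Dana
  - ticket 7 (Slow page load): agent_id=4 -> matches Zoe
  - ticket 8 (Off by one): agent_id=1 -> matches Mia
So 1 of 8 rows is dropped.

SQL:
SELECT a.title, b.name AS agent
FROM tickets a
INNER JOIN agents b ON a.agent_id = b.id

Result:
title          | agent
---------------+------
Bad redirect   | Mia  
Stale cache    | Mia  
Timeout error  | Ivan 
Memory leak    | Mia  
Race condition | Dana 
Slow page load | Zoe  
Off by one     | Mia  


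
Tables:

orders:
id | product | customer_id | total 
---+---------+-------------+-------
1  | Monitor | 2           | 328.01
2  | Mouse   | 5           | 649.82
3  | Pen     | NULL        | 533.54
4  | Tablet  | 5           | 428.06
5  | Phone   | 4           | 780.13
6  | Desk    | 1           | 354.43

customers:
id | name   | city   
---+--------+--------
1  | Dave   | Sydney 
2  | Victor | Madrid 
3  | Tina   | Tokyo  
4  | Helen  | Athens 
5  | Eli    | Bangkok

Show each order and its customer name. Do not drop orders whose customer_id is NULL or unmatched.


LEFT JOIN keeps every row from orders (the left table); where customer_id has no match in customers, the customer columns become NULL. Walk through each order:
  - order 1 (Monitor): customer_id=2 -> matches Victor
  - order 2 (Mouse): customer_id=5 -> matches Eli
  - order 3 (Pen): customer_id=NULL, no match -> kept with NULL
  - order 4 (Tablet): customer_id=5 -> matches Eli
  - order 5 (Phone): customer_id=4 -> matches Helen
  - order 6 (Desk): customer_id=1 -> matches Dave
All 6 rows appear; 1 has NULL customer.

SQL:
SELECT a.product, b.name AS customer
FROM orders a
LEFT JOIN customers b ON a.customer_id = b.id

Result:
product | customer
--------+---------
Monitor | Victor  
Mouse   | Eli     
Pen     | NULL    
Tablet  | Eli     
Phone   | Helen   
Desk    | Dave    


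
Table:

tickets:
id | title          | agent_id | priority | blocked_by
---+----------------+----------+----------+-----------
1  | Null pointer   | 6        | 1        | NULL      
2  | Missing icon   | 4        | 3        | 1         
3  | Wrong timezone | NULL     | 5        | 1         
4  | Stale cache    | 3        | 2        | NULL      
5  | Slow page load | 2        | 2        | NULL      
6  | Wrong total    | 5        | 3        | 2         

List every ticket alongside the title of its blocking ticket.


This is a self-join: tickets is joined to a second copy of itself, matching each row's blocked_by to another row's id. Use LEFT JOIN so rows with blocked_by=NULL are kept.
  - ticket 1 (Null pointer): blocked_by=NULL -> NULL
  - ticket 2 (Missing icon): blocked_by=1 -> Null pointer
  - ticket 3 (Wrong timezone): blocked_by=1 -> Null pointer
  - ticket 4 (Stale cache): blocked_by=NULL -> NULL
  - ticket 5 (Slow page load): blocked_by=NULL -> NULL
  - ticket 6 (Wrong total): blocked_by=2 -> Missing icon

SQL:
SELECT a.title AS item, b.title AS blocked_by
FROM tickets a
LEFT JOIN tickets b ON a.blocked_by = b.id

Result:
item           | blocked_by  
---------------+-------------
Null pointer   | NULL        
Missing icon   | Null pointer
Wrong timezone | Null pointer
Stale cache    | NULL        
Slow page load | NULL        
Wrong total    | Missing icon
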